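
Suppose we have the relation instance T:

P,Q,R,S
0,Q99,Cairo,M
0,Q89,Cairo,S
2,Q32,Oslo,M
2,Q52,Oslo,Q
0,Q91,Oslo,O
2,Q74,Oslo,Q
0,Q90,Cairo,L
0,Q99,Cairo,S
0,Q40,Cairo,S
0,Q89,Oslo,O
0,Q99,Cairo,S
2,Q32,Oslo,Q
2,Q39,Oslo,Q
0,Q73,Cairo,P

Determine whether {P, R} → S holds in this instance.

(P=0, R=Cairo): 7 rows → S takes values {M, S, L, P} — violation
(P=2, R=Oslo): 5 rows → S takes values {M, Q} — violation
(P=0, R=Oslo): 2 rows → S = O, O ✓
Two rows agree on {P, R} but differ on S, so {P, R} → S does not hold.

No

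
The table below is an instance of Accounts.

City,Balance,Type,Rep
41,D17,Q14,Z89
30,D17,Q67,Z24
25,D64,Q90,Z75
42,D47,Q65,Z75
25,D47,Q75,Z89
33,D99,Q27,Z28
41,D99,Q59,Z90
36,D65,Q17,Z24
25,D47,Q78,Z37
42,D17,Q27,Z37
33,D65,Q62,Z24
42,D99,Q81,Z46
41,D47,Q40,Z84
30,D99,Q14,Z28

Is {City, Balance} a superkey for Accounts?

Two distinct rows share (City=25, Balance=D47), so {City, Balance} does not determine every attribute — not a superkey.

No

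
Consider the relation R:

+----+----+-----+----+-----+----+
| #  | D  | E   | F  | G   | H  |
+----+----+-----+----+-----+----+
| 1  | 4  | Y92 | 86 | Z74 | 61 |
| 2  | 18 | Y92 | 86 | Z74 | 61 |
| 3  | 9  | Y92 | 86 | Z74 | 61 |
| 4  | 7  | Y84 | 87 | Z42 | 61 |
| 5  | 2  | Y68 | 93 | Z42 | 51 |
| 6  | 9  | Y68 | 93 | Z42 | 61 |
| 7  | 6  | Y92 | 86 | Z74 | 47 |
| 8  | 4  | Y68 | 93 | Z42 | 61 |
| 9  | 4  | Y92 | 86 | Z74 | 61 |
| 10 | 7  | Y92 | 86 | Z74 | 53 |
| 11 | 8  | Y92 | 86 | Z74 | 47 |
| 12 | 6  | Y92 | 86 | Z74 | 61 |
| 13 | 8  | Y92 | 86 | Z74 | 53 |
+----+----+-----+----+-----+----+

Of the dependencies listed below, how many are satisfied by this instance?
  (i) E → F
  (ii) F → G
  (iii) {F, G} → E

3

(i) E → F: every LHS value maps to a single RHS value — holds.
(ii) F → G: every LHS value maps to a single RHS value — holds.
(iii) {F, G} → E: every LHS value maps to a single RHS value — holds.
3 of the 3 dependencies hold.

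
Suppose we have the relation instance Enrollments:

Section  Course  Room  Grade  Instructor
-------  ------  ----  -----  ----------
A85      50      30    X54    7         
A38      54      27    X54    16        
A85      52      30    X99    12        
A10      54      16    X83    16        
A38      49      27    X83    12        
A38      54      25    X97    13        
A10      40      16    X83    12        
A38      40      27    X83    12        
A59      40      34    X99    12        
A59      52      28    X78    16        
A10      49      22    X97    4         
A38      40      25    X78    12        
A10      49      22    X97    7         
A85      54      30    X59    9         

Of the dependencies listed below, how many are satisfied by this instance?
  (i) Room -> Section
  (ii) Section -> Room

(i) Room -> Section: every LHS value maps to a single RHS value — holds.
(ii) Section -> Room: Section=A38: 5 rows → Room takes values {27, 25} — violation; Section=A10: 4 rows → Room takes values {16, 22} — violation; Section=A59: 2 rows → Room takes values {34, 28} — violation — fails.
1 of the 2 dependencies holds.

1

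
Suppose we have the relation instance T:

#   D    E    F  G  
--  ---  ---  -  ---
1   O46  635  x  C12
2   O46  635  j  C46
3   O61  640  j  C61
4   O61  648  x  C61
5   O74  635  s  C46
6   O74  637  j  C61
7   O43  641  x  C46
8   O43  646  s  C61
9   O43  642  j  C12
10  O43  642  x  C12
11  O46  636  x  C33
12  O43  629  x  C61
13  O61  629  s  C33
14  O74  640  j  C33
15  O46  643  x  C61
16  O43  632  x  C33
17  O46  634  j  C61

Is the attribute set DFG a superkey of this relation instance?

All 17 rows have distinct DFG values, so DFG → (all attributes) holds and DFG is a superkey.

Yes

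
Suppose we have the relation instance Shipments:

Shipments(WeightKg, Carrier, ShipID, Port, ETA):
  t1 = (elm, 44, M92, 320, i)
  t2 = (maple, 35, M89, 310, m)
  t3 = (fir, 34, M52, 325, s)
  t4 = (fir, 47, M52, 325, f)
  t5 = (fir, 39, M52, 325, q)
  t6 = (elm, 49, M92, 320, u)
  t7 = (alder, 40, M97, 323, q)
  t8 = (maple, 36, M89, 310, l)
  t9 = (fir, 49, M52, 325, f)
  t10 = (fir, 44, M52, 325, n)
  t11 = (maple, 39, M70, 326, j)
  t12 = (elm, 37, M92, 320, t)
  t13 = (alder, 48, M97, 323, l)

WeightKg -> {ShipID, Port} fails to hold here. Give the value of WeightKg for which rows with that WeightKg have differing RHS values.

WeightKg=elm: rows 1, 6, 12 → {ShipID,Port} = (M92, 320), (M92, 320), (M92, 320) ✓
WeightKg=maple: rows 2, 8, 11 → {ShipID,Port} takes values {(M89, 310), (M70, 326)} — violation
WeightKg=fir: rows 3, 4, 5, 9, 10 → {ShipID,Port} = (M52, 325), (M52, 325), (M52, 325), (M52, 325), (M52, 325) ✓
WeightKg=alder: rows 7, 13 → {ShipID,Port} = (M97, 323), (M97, 323) ✓
The only WeightKg value with inconsistent RHS is WeightKg=maple.

maple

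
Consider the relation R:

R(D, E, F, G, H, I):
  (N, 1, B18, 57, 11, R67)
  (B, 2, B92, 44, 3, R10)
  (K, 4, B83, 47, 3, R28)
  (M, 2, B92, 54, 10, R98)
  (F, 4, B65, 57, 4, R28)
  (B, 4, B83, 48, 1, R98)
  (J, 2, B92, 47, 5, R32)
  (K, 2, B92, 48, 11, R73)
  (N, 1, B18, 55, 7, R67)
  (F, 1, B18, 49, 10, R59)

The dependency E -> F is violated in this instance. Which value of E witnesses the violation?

4

E=1: 3 rows → F = B18, B18, B18 ✓
E=2: 4 rows → F = B92, B92, B92, B92 ✓
E=4: 3 rows → F takes values {B83, B65} — violation
The only E value with inconsistent F is E=4.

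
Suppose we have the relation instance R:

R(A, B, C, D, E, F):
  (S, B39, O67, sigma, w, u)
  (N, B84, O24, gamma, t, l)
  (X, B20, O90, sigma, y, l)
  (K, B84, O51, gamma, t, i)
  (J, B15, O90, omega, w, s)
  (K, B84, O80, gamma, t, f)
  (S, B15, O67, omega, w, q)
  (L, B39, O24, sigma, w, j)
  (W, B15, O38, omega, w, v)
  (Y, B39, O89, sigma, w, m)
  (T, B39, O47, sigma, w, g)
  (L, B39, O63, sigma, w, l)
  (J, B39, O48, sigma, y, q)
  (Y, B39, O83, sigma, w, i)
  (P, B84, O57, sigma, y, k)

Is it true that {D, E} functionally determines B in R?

(D=sigma, E=w): 6 rows → B = B39, B39, B39, B39, B39, B39 ✓
(D=gamma, E=t): 3 rows → B = B84, B84, B84 ✓
(D=sigma, E=y): 3 rows → B takes values {B20, B39, B84} — violation
(D=omega, E=w): 3 rows → B = B15, B15, B15 ✓
Two rows agree on {D, E} but differ on B, so {D, E} -> B does not hold.

No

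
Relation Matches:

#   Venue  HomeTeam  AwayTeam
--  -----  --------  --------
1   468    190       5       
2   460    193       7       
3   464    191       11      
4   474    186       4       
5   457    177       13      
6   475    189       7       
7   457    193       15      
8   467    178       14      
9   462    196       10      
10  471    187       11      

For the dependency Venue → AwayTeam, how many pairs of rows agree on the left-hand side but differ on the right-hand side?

1

Venue=457: violating pairs (5,7) — 1 pair.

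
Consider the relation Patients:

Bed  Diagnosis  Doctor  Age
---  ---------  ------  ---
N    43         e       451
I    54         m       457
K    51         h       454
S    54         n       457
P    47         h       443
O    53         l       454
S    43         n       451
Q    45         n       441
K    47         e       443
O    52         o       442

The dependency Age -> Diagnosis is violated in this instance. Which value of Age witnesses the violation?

454

Age=451: 2 rows → Diagnosis = 43, 43 ✓
Age=457: 2 rows → Diagnosis = 54, 54 ✓
Age=454: 2 rows → Diagnosis takes values {51, 53} — violation
Age=443: 2 rows → Diagnosis = 47, 47 ✓
Age=441: 1 row → Diagnosis = 45 ✓
Age=442: 1 row → Diagnosis = 52 ✓
The only Age value with inconsistent Diagnosis is Age=454.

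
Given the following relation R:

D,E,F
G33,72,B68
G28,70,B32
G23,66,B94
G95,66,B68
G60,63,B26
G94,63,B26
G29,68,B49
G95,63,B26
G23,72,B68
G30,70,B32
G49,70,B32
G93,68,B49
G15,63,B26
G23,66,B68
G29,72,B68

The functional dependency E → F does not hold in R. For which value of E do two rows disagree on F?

E=72: 3 rows → F = B68, B68, B68 ✓
E=70: 3 rows → F = B32, B32, B32 ✓
E=66: 3 rows → F takes values {B94, B68} — violation
E=63: 4 rows → F = B26, B26, B26, B26 ✓
E=68: 2 rows → F = B49, B49 ✓
The only E value with inconsistent F is E=66.

66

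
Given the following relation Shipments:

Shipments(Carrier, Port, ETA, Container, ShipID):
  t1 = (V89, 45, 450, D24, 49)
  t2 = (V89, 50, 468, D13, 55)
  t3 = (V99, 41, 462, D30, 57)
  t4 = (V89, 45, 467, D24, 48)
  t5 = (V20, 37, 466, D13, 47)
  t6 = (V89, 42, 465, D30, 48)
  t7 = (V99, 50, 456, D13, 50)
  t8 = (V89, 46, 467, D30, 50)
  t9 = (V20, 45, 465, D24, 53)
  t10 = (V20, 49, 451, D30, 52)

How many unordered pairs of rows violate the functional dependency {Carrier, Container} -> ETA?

(Carrier=V89, Container=D24): violating pairs (1,4) — 1 pair.
(Carrier=V89, Container=D30): violating pairs (6,8) — 1 pair.

2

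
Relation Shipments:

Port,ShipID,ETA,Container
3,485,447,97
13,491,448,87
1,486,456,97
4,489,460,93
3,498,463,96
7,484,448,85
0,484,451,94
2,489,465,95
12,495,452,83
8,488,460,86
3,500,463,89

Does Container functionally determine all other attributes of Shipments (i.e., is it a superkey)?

No

Two distinct rows share Container=97, so Container does not determine every attribute — not a superkey.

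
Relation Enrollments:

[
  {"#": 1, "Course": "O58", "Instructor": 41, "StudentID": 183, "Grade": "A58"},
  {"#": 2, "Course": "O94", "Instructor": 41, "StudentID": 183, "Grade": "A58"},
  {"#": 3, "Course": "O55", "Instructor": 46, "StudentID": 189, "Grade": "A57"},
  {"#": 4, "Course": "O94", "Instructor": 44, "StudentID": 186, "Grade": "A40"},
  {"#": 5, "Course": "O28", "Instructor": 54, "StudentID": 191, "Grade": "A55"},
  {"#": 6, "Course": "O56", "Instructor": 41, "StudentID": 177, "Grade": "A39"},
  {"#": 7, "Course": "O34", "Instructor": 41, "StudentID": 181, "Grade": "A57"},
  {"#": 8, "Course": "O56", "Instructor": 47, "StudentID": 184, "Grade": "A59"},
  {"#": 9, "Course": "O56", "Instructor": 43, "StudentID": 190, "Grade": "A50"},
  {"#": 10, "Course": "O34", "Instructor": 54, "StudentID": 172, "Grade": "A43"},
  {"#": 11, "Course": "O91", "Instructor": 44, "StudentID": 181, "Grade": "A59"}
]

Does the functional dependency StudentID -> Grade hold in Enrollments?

StudentID=183: rows 1, 2 → Grade = A58, A58 ✓
StudentID=189: row 3 → Grade = A57 ✓
StudentID=186: row 4 → Grade = A40 ✓
StudentID=191: row 5 → Grade = A55 ✓
StudentID=177: row 6 → Grade = A39 ✓
StudentID=181: rows 7, 11 → Grade takes values {A57, A59} — violation
StudentID=184: row 8 → Grade = A59 ✓
StudentID=190: row 9 → Grade = A50 ✓
StudentID=172: row 10 → Grade = A43 ✓
Two rows agree on StudentID but differ on Grade, so StudentID -> Grade does not hold.

No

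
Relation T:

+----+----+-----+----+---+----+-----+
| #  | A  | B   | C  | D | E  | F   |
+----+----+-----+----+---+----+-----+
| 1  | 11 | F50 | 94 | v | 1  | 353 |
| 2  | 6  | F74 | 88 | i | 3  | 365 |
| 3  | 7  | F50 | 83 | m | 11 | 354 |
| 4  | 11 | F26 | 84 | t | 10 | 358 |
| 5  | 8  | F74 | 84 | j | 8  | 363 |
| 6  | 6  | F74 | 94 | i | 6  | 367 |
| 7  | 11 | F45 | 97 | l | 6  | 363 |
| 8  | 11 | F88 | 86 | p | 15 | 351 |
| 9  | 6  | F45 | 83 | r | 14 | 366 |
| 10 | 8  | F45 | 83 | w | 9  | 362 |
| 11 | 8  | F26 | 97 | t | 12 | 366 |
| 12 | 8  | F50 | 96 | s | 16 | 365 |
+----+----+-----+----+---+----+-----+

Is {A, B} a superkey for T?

Rows 2 and 6 have the same {A, B} value (A=6, B=F74) but are distinct tuples, so {A, B} does not determine every attribute — not a superkey.

No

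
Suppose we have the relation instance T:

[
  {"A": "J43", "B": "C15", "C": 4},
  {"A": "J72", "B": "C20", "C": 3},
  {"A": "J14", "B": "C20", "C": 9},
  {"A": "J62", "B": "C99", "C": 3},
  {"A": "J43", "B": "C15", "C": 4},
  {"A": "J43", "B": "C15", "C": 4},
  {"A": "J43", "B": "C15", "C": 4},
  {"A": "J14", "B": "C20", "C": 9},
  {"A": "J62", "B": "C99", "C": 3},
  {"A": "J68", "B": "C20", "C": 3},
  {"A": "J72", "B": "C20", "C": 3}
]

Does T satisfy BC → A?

(B=C15, C=4): 4 rows → A = J43, J43, J43, J43 ✓
(B=C20, C=3): 3 rows → A takes values {J72, J68} — violation
(B=C20, C=9): 2 rows → A = J14, J14 ✓
(B=C99, C=3): 2 rows → A = J62, J62 ✓
Two rows agree on BC but differ on A, so BC → A does not hold.

No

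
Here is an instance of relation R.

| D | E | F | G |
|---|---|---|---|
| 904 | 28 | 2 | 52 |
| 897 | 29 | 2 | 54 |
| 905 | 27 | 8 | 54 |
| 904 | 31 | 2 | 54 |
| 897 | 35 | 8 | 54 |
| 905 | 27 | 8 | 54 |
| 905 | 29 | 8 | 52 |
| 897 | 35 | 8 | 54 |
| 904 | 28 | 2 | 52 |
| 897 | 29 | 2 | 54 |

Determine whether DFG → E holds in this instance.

(D=904, F=2, G=52): 2 rows → E = 28, 28 ✓
(D=897, F=2, G=54): 2 rows → E = 29, 29 ✓
(D=905, F=8, G=54): 2 rows → E = 27, 27 ✓
(D=904, F=2, G=54): 1 row → E = 31 ✓
(D=897, F=8, G=54): 2 rows → E = 35, 35 ✓
(D=905, F=8, G=52): 1 row → E = 29 ✓
Every DFG value is associated with a single E value, so DFG → E holds.

Yes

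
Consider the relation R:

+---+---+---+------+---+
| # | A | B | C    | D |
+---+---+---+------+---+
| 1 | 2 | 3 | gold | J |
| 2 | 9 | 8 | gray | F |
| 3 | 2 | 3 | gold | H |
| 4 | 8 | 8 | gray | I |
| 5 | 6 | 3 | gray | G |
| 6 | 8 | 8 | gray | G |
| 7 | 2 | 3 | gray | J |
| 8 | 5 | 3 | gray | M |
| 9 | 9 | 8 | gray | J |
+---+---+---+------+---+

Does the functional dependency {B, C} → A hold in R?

No

(B=3, C=gold): rows 1, 3 → A = 2, 2 ✓
(B=8, C=gray): rows 2, 4, 6, 9 → A takes values {9, 8} — violation
(B=3, C=gray): rows 5, 7, 8 → A takes values {6, 2, 5} — violation
Two rows agree on {B, C} but differ on A, so {B, C} → A does not hold.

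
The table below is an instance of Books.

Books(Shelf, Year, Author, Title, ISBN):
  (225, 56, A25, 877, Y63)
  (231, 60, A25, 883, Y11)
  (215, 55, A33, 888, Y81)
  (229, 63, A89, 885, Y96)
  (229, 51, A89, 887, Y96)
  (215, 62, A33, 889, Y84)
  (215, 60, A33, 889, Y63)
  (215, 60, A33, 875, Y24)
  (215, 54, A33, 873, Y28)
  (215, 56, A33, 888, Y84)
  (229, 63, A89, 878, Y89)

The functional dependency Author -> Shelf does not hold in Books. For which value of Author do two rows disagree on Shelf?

A25

Author=A25: 2 rows → Shelf takes values {225, 231} — violation
Author=A33: 6 rows → Shelf = 215, 215, 215, 215, 215, 215 ✓
Author=A89: 3 rows → Shelf = 229, 229, 229 ✓
The only Author value with inconsistent Shelf is Author=A25.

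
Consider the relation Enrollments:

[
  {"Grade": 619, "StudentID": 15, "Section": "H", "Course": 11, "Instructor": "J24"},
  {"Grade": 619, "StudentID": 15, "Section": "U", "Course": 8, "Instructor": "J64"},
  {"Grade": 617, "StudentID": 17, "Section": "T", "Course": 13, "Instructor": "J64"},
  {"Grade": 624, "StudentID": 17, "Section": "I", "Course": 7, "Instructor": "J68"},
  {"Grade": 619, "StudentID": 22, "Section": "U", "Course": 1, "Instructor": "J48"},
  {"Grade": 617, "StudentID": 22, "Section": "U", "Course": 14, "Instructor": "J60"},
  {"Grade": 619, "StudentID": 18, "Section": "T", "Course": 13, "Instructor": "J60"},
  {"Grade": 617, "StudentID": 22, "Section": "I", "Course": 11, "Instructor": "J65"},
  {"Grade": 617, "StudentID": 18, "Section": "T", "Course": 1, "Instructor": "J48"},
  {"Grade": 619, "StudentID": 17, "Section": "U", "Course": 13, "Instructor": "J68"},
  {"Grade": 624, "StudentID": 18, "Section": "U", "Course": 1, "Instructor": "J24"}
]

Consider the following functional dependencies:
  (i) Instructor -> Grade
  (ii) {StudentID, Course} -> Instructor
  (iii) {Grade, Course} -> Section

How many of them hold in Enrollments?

(i) Instructor -> Grade: Instructor=J24: 2 rows → Grade takes values {619, 624} — violation; Instructor=J64: 2 rows → Grade takes values {619, 617} — violation; Instructor=J68: 2 rows → Grade takes values {624, 619} — violation; Instructor=J48: 2 rows → Grade takes values {619, 617} — violation; Instructor=J60: 2 rows → Grade takes values {617, 619} — violation — fails.
(ii) {StudentID, Course} -> Instructor: (StudentID=17, Course=13): 2 rows → Instructor takes values {J64, J68} — violation; (StudentID=18, Course=1): 2 rows → Instructor takes values {J48, J24} — violation — fails.
(iii) {Grade, Course} -> Section: (Grade=619, Course=13): 2 rows → Section takes values {T, U} — violation — fails.
None of the 3 dependencies hold.

0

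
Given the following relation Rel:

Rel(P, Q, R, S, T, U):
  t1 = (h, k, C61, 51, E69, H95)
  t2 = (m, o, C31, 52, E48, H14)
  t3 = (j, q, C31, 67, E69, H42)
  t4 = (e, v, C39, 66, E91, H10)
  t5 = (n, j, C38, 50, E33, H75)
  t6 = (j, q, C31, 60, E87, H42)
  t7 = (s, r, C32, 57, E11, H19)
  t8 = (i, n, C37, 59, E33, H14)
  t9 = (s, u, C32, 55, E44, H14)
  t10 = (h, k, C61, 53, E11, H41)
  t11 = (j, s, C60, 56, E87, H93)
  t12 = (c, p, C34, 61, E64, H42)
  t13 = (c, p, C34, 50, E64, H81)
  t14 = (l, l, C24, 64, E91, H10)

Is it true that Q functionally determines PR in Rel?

Q=k: rows 1, 10 → {P,R} = (h, C61), (h, C61) ✓
Q=o: row 2 → {P,R} = (m, C31) ✓
Q=q: rows 3, 6 → {P,R} = (j, C31), (j, C31) ✓
Q=v: row 4 → {P,R} = (e, C39) ✓
Q=j: row 5 → {P,R} = (n, C38) ✓
Q=r: row 7 → {P,R} = (s, C32) ✓
Q=n: row 8 → {P,R} = (i, C37) ✓
Q=u: row 9 → {P,R} = (s, C32) ✓
Q=s: row 11 → {P,R} = (j, C60) ✓
Q=p: rows 12, 13 → {P,R} = (c, C34), (c, C34) ✓
Q=l: row 14 → {P,R} = (l, C24) ✓
Every Q value is associated with a single PR value, so Q → PR holds.

Yes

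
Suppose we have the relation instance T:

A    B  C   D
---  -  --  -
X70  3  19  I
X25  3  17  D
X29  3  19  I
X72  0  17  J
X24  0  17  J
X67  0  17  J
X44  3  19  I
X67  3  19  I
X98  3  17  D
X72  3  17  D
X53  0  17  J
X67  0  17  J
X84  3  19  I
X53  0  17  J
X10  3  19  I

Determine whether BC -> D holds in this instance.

Yes

(B=3, C=19): 6 rows → D = I, I, I, I, I, I ✓
(B=3, C=17): 3 rows → D = D, D, D ✓
(B=0, C=17): 6 rows → D = J, J, J, J, J, J ✓
Every BC value is associated with a single D value, so BC -> D holds.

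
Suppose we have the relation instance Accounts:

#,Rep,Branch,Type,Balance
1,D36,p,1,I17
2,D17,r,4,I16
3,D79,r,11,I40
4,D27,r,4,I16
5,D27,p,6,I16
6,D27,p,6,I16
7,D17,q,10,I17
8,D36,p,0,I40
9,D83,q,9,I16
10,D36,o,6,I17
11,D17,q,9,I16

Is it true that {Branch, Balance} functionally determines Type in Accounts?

Yes

(Branch=p, Balance=I17): row 1 → Type = 1 ✓
(Branch=r, Balance=I16): rows 2, 4 → Type = 4, 4 ✓
(Branch=r, Balance=I40): row 3 → Type = 11 ✓
(Branch=p, Balance=I16): rows 5, 6 → Type = 6, 6 ✓
(Branch=q, Balance=I17): row 7 → Type = 10 ✓
(Branch=p, Balance=I40): row 8 → Type = 0 ✓
(Branch=q, Balance=I16): rows 9, 11 → Type = 9, 9 ✓
(Branch=o, Balance=I17): row 10 → Type = 6 ✓
Every {Branch, Balance} value is associated with a single Type value, so {Branch, Balance} -> Type holds.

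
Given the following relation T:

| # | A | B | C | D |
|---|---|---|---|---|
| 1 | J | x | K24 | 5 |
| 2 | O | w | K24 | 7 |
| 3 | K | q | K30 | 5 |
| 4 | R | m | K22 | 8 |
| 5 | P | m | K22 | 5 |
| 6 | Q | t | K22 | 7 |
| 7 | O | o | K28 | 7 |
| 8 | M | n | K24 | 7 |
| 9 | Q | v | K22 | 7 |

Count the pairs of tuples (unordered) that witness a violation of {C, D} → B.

(C=K24, D=7): violating pairs (2,8) — 1 pair.
(C=K22, D=7): violating pairs (6,9) — 1 pair.

2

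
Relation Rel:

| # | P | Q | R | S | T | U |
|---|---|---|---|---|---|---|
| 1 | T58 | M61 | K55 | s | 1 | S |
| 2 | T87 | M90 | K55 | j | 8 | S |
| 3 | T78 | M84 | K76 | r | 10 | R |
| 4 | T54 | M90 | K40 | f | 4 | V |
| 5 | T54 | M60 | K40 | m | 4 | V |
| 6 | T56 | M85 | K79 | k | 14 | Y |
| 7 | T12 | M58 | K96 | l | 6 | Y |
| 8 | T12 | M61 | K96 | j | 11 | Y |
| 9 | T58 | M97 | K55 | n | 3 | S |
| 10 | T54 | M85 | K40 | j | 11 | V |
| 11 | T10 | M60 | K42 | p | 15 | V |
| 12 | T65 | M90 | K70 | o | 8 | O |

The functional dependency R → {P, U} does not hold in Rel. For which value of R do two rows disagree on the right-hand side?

R=K55: rows 1, 2, 9 → {P,U} takes values {(T58, S), (T87, S)} — violation
R=K76: row 3 → {P,U} = (T78, R) ✓
R=K40: rows 4, 5, 10 → {P,U} = (T54, V), (T54, V), (T54, V) ✓
R=K79: row 6 → {P,U} = (T56, Y) ✓
R=K96: rows 7, 8 → {P,U} = (T12, Y), (T12, Y) ✓
R=K42: row 11 → {P,U} = (T10, V) ✓
R=K70: row 12 → {P,U} = (T65, O) ✓
The only R value with inconsistent RHS is R=K55.

K55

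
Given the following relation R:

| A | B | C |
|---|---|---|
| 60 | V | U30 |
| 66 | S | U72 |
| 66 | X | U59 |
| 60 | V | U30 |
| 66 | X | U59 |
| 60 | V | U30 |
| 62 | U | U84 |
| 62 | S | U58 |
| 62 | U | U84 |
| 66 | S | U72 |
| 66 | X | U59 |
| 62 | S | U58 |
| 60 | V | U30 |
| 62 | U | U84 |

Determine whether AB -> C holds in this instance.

(A=60, B=V): 4 rows → C = U30, U30, U30, U30 ✓
(A=66, B=S): 2 rows → C = U72, U72 ✓
(A=66, B=X): 3 rows → C = U59, U59, U59 ✓
(A=62, B=U): 3 rows → C = U84, U84, U84 ✓
(A=62, B=S): 2 rows → C = U58, U58 ✓
Every AB value is associated with a single C value, so AB -> C holds.

Yes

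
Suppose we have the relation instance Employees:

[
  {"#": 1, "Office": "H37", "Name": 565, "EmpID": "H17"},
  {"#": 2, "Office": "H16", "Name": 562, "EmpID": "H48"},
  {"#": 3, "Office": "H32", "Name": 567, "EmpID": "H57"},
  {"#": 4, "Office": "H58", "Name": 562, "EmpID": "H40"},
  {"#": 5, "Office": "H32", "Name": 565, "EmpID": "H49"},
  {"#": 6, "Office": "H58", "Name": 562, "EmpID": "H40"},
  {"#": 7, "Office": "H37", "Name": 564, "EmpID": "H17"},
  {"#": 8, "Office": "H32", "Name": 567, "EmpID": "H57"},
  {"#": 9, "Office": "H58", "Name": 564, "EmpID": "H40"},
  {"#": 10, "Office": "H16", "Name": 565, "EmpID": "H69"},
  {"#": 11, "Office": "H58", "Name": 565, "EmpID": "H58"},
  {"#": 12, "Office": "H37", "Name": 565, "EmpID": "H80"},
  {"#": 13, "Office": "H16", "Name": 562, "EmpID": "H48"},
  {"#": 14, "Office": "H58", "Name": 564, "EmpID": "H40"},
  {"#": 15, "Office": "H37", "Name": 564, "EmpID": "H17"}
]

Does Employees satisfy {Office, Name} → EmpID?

(Office=H37, Name=565): rows 1, 12 → EmpID takes values {H17, H80} — violation
(Office=H16, Name=562): rows 2, 13 → EmpID = H48, H48 ✓
(Office=H32, Name=567): rows 3, 8 → EmpID = H57, H57 ✓
(Office=H58, Name=562): rows 4, 6 → EmpID = H40, H40 ✓
(Office=H32, Name=565): row 5 → EmpID = H49 ✓
(Office=H37, Name=564): rows 7, 15 → EmpID = H17, H17 ✓
(Office=H58, Name=564): rows 9, 14 → EmpID = H40, H40 ✓
(Office=H16, Name=565): row 10 → EmpID = H69 ✓
(Office=H58, Name=565): row 11 → EmpID = H58 ✓
Two rows agree on {Office, Name} but differ on EmpID, so {Office, Name} → EmpID does not hold.

No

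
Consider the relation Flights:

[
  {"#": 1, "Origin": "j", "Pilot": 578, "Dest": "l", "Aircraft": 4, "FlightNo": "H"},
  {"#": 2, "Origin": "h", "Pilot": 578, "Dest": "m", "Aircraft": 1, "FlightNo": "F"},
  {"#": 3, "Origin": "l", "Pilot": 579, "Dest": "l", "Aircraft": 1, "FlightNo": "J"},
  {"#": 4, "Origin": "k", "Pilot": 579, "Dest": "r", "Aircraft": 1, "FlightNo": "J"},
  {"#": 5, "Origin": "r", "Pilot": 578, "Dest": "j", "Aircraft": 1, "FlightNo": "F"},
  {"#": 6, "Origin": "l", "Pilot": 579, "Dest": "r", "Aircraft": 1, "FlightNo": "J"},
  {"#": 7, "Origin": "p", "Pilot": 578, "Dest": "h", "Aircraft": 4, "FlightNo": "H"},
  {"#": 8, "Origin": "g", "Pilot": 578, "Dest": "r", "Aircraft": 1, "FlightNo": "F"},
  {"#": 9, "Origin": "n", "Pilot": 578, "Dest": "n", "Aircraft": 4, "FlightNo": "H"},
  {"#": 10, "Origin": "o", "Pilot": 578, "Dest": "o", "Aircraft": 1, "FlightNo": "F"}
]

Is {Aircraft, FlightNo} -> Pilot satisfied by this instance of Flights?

(Aircraft=4, FlightNo=H): rows 1, 7, 9 → Pilot = 578, 578, 578 ✓
(Aircraft=1, FlightNo=F): rows 2, 5, 8, 10 → Pilot = 578, 578, 578, 578 ✓
(Aircraft=1, FlightNo=J): rows 3, 4, 6 → Pilot = 579, 579, 579 ✓
Every {Aircraft, FlightNo} value is associated with a single Pilot value, so {Aircraft, FlightNo} -> Pilot holds.

Yes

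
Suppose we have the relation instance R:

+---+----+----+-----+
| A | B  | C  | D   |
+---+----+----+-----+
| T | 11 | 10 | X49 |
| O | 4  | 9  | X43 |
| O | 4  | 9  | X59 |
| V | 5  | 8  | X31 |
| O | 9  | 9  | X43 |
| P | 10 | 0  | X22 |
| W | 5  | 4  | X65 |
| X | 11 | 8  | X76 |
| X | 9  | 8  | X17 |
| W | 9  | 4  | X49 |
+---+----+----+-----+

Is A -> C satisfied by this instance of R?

A=T: 1 row → C = 10 ✓
A=O: 3 rows → C = 9, 9, 9 ✓
A=V: 1 row → C = 8 ✓
A=P: 1 row → C = 0 ✓
A=W: 2 rows → C = 4, 4 ✓
A=X: 2 rows → C = 8, 8 ✓
Every A value is associated with a single C value, so A -> C holds.

Yes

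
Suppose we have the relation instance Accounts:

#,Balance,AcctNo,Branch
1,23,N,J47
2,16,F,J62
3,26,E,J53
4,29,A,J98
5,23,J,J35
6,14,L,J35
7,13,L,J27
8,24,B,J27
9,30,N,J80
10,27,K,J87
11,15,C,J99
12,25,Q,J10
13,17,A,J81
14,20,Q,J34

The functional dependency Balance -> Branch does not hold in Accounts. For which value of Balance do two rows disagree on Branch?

Balance=23: rows 1, 5 → Branch takes values {J47, J35} — violation
Balance=16: row 2 → Branch = J62 ✓
Balance=26: row 3 → Branch = J53 ✓
Balance=29: row 4 → Branch = J98 ✓
Balance=14: row 6 → Branch = J35 ✓
Balance=13: row 7 → Branch = J27 ✓
Balance=24: row 8 → Branch = J27 ✓
Balance=30: row 9 → Branch = J80 ✓
Balance=27: row 10 → Branch = J87 ✓
Balance=15: row 11 → Branch = J99 ✓
Balance=25: row 12 → Branch = J10 ✓
Balance=17: row 13 → Branch = J81 ✓
Balance=20: row 14 → Branch = J34 ✓
The only Balance value with inconsistent Branch is Balance=23.

23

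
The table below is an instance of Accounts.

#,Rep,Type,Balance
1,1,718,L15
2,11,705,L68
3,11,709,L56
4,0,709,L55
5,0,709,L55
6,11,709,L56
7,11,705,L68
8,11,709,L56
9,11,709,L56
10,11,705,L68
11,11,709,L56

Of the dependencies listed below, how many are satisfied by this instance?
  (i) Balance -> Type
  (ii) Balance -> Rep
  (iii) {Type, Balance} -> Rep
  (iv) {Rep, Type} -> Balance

4

(i) Balance -> Type: every LHS value maps to a single RHS value — holds.
(ii) Balance -> Rep: every LHS value maps to a single RHS value — holds.
(iii) {Type, Balance} -> Rep: every LHS value maps to a single RHS value — holds.
(iv) {Rep, Type} -> Balance: every LHS value maps to a single RHS value — holds.
4 of the 4 dependencies hold.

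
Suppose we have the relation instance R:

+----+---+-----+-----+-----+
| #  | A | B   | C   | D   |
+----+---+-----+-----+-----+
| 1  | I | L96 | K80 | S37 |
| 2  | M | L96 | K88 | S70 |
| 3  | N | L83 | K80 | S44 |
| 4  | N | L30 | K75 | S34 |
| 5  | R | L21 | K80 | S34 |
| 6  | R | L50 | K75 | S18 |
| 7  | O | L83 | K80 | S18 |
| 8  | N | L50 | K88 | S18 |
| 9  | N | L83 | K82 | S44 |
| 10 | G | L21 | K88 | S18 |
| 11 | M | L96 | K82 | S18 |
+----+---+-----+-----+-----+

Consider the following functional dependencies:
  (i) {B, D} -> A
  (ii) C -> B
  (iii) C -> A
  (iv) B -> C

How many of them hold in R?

(i) {B, D} -> A: (B=L50, D=S18): rows 6, 8 → A takes values {R, N} — violation — fails.
(ii) C -> B: C=K80: rows 1, 3, 5, 7 → B takes values {L96, L83, L21} — violation; C=K88: rows 2, 8, 10 → B takes values {L96, L50, L21} — violation; C=K75: rows 4, 6 → B takes values {L30, L50} — violation; C=K82: rows 9, 11 → B takes values {L83, L96} — violation — fails.
(iii) C -> A: C=K80: rows 1, 3, 5, 7 → A takes values {I, N, R, O} — violation; C=K88: rows 2, 8, 10 → A takes values {M, N, G} — violation; C=K75: rows 4, 6 → A takes values {N, R} — violation; C=K82: rows 9, 11 → A takes values {N, M} — violation — fails.
(iv) B -> C: B=L96: rows 1, 2, 11 → C takes values {K80, K88, K82} — violation; B=L83: rows 3, 7, 9 → C takes values {K80, K82} — violation; B=L21: rows 5, 10 → C takes values {K80, K88} — violation; B=L50: rows 6, 8 → C takes values {K75, K88} — violation — fails.
None of the 4 dependencies hold.

0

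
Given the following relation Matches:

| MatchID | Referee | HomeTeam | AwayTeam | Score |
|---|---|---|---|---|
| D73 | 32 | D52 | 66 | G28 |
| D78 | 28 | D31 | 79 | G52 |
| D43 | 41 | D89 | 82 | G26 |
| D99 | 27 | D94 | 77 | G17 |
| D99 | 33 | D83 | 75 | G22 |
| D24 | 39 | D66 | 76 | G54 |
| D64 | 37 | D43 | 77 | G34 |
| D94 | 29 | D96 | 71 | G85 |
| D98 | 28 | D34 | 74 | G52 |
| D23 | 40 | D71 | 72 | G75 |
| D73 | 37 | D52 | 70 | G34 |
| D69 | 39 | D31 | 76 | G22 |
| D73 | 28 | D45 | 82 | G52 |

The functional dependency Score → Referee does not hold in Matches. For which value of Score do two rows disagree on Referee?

G22

Score=G28: 1 row → Referee = 32 ✓
Score=G52: 3 rows → Referee = 28, 28, 28 ✓
Score=G26: 1 row → Referee = 41 ✓
Score=G17: 1 row → Referee = 27 ✓
Score=G22: 2 rows → Referee takes values {33, 39} — violation
Score=G54: 1 row → Referee = 39 ✓
Score=G34: 2 rows → Referee = 37, 37 ✓
Score=G85: 1 row → Referee = 29 ✓
Score=G75: 1 row → Referee = 40 ✓
The only Score value with inconsistent Referee is Score=G22.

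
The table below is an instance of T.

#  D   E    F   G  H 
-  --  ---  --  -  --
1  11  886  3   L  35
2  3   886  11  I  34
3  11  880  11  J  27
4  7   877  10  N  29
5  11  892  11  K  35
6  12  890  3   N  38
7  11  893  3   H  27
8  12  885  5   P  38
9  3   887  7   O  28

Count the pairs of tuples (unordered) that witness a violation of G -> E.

G=N: violating pairs (4,6) — 1 pair.

1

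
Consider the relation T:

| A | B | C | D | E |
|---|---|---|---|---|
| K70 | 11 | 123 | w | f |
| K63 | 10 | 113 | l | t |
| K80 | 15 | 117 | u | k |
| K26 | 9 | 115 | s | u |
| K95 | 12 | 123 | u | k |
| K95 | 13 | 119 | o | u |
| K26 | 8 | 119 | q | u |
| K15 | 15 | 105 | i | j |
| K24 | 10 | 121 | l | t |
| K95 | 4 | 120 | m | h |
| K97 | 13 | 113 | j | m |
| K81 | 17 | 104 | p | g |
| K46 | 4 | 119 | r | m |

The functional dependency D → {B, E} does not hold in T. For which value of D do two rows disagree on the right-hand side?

u

D=w: 1 row → {B,E} = (11, f) ✓
D=l: 2 rows → {B,E} = (10, t), (10, t) ✓
D=u: 2 rows → {B,E} takes values {(15, k), (12, k)} — violation
D=s: 1 row → {B,E} = (9, u) ✓
D=o: 1 row → {B,E} = (13, u) ✓
D=q: 1 row → {B,E} = (8, u) ✓
D=i: 1 row → {B,E} = (15, j) ✓
D=m: 1 row → {B,E} = (4, h) ✓
D=j: 1 row → {B,E} = (13, m) ✓
D=p: 1 row → {B,E} = (17, g) ✓
D=r: 1 row → {B,E} = (4, m) ✓
The only D value with inconsistent RHS is D=u.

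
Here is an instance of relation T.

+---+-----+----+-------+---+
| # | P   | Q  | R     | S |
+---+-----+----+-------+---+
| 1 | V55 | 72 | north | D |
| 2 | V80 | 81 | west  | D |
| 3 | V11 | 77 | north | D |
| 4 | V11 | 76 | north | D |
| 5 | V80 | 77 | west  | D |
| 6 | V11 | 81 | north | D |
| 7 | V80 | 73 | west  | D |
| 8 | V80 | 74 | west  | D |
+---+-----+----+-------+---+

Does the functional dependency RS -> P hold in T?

No

(R=north, S=D): rows 1, 3, 4, 6 → P takes values {V55, V11} — violation
(R=west, S=D): rows 2, 5, 7, 8 → P = V80, V80, V80, V80 ✓
Two rows agree on RS but differ on P, so RS -> P does not hold.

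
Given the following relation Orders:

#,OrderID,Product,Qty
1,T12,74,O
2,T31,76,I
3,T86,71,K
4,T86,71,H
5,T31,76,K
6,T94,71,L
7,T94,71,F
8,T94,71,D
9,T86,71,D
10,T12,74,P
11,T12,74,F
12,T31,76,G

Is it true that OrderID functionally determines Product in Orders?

OrderID=T12: rows 1, 10, 11 → Product = 74, 74, 74 ✓
OrderID=T31: rows 2, 5, 12 → Product = 76, 76, 76 ✓
OrderID=T86: rows 3, 4, 9 → Product = 71, 71, 71 ✓
OrderID=T94: rows 6, 7, 8 → Product = 71, 71, 71 ✓
Every OrderID value is associated with a single Product value, so OrderID -> Product holds.

Yes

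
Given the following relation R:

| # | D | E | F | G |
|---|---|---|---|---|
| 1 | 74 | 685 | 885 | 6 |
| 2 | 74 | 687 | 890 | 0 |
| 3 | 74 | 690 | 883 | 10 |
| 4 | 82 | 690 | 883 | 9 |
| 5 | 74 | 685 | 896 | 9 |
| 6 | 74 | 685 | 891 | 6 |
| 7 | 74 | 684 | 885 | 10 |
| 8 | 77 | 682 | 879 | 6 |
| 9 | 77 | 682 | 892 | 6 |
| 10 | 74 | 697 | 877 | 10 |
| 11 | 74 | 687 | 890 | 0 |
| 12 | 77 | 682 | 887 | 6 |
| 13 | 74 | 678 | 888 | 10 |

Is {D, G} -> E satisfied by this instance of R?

(D=74, G=6): rows 1, 6 → E = 685, 685 ✓
(D=74, G=0): rows 2, 11 → E = 687, 687 ✓
(D=74, G=10): rows 3, 7, 10, 13 → E takes values {690, 684, 697, 678} — violation
(D=82, G=9): row 4 → E = 690 ✓
(D=74, G=9): row 5 → E = 685 ✓
(D=77, G=6): rows 8, 9, 12 → E = 682, 682, 682 ✓
Two rows agree on {D, G} but differ on E, so {D, G} -> E does not hold.

No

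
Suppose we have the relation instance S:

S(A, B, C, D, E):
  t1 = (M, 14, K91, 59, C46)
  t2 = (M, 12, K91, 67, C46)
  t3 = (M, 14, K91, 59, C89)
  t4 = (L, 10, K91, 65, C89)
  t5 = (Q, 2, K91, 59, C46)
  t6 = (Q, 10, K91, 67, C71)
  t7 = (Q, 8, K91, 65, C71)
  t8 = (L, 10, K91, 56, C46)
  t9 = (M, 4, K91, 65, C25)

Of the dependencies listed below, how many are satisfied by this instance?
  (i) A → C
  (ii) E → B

1

(i) A → C: every LHS value maps to a single RHS value — holds.
(ii) E → B: E=C46: rows 1, 2, 5, 8 → B takes values {14, 12, 2, 10} — violation; E=C89: rows 3, 4 → B takes values {14, 10} — violation; E=C71: rows 6, 7 → B takes values {10, 8} — violation — fails.
1 of the 2 dependencies holds.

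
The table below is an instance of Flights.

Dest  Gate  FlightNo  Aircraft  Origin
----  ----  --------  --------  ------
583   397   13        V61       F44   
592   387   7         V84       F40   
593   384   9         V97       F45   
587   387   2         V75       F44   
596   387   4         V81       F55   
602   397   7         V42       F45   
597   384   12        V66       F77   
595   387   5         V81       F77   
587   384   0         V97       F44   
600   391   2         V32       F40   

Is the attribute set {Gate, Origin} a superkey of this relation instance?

Yes

All 10 rows have distinct {Gate, Origin} values, so {Gate, Origin} → (all attributes) holds and {Gate, Origin} is a superkey.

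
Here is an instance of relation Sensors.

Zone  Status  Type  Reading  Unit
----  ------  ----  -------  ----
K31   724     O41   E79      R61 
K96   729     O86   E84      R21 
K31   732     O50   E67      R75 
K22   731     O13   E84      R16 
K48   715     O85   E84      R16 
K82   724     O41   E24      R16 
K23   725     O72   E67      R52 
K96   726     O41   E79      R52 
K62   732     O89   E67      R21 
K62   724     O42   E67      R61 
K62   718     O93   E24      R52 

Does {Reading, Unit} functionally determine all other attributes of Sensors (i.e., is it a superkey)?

Two distinct rows share (Reading=E84, Unit=R16), so {Reading, Unit} does not determine every attribute — not a superkey.

No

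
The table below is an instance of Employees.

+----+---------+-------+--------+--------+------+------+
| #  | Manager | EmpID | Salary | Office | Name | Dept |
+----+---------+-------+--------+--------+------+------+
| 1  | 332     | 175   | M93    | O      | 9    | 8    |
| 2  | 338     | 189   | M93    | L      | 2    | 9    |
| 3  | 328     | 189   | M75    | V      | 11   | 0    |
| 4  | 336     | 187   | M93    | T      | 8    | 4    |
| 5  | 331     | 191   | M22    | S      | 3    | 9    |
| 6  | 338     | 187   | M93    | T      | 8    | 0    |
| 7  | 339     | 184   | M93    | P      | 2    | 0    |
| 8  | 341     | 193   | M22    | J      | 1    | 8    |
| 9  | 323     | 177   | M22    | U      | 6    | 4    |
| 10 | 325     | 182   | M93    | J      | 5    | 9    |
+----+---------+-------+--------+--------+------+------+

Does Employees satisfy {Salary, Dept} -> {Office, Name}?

(Salary=M93, Dept=8): row 1 → {Office,Name} = (O, 9) ✓
(Salary=M93, Dept=9): rows 2, 10 → {Office,Name} takes values {(L, 2), (J, 5)} — violation
(Salary=M75, Dept=0): row 3 → {Office,Name} = (V, 11) ✓
(Salary=M93, Dept=4): row 4 → {Office,Name} = (T, 8) ✓
(Salary=M22, Dept=9): row 5 → {Office,Name} = (S, 3) ✓
(Salary=M93, Dept=0): rows 6, 7 → {Office,Name} takes values {(T, 8), (P, 2)} — violation
(Salary=M22, Dept=8): row 8 → {Office,Name} = (J, 1) ✓
(Salary=M22, Dept=4): row 9 → {Office,Name} = (U, 6) ✓
Two rows agree on {Salary, Dept} but differ on {Office, Name}, so {Salary, Dept} -> {Office, Name} does not hold.

No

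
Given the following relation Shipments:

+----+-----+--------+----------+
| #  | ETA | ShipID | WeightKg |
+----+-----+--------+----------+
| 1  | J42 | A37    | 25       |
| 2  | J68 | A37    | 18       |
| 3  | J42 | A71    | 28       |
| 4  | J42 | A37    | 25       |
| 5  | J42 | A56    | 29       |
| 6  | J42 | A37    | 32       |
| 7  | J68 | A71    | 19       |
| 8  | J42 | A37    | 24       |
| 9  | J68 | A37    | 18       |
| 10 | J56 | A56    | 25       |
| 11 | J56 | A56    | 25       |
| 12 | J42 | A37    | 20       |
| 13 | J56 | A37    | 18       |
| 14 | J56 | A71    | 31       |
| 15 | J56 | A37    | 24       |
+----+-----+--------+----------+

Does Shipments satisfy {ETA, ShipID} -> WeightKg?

No

(ETA=J42, ShipID=A37): rows 1, 4, 6, 8, 12 → WeightKg takes values {25, 32, 24, 20} — violation
(ETA=J68, ShipID=A37): rows 2, 9 → WeightKg = 18, 18 ✓
(ETA=J42, ShipID=A71): row 3 → WeightKg = 28 ✓
(ETA=J42, ShipID=A56): row 5 → WeightKg = 29 ✓
(ETA=J68, ShipID=A71): row 7 → WeightKg = 19 ✓
(ETA=J56, ShipID=A56): rows 10, 11 → WeightKg = 25, 25 ✓
(ETA=J56, ShipID=A37): rows 13, 15 → WeightKg takes values {18, 24} — violation
(ETA=J56, ShipID=A71): row 14 → WeightKg = 31 ✓
Two rows agree on {ETA, ShipID} but differ on WeightKg, so {ETA, ShipID} -> WeightKg does not hold.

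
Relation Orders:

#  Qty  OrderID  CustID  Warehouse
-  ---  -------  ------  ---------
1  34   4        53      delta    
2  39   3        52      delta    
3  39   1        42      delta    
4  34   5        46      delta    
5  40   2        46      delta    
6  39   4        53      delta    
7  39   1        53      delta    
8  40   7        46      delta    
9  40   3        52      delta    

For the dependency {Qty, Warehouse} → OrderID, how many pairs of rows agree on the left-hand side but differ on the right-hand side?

(Qty=34, Warehouse=delta): violating pairs (1,4) — 1 pair.
(Qty=39, Warehouse=delta): violating pairs (2,3), (2,6), (2,7), (3,6), (6,7) — 5 pairs.
(Qty=40, Warehouse=delta): violating pairs (5,8), (5,9), (8,9) — 3 pairs.

9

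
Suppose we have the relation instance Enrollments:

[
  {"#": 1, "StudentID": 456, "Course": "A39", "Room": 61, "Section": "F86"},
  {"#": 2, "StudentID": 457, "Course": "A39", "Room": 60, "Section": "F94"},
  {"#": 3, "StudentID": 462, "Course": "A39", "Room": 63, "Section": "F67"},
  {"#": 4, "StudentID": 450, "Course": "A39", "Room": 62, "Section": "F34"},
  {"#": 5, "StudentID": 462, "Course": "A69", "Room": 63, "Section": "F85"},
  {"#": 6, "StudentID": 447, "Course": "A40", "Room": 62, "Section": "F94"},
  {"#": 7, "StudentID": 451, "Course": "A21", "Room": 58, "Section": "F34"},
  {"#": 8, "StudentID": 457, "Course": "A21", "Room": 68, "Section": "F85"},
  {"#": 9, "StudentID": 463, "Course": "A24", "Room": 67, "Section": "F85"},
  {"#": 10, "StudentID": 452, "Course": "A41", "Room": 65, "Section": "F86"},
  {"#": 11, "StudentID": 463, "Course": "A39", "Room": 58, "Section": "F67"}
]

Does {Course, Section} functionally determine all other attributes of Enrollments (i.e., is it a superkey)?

Rows 3 and 11 have the same {Course, Section} value (Course=A39, Section=F67) but are distinct tuples, so {Course, Section} does not determine every attribute — not a superkey.

No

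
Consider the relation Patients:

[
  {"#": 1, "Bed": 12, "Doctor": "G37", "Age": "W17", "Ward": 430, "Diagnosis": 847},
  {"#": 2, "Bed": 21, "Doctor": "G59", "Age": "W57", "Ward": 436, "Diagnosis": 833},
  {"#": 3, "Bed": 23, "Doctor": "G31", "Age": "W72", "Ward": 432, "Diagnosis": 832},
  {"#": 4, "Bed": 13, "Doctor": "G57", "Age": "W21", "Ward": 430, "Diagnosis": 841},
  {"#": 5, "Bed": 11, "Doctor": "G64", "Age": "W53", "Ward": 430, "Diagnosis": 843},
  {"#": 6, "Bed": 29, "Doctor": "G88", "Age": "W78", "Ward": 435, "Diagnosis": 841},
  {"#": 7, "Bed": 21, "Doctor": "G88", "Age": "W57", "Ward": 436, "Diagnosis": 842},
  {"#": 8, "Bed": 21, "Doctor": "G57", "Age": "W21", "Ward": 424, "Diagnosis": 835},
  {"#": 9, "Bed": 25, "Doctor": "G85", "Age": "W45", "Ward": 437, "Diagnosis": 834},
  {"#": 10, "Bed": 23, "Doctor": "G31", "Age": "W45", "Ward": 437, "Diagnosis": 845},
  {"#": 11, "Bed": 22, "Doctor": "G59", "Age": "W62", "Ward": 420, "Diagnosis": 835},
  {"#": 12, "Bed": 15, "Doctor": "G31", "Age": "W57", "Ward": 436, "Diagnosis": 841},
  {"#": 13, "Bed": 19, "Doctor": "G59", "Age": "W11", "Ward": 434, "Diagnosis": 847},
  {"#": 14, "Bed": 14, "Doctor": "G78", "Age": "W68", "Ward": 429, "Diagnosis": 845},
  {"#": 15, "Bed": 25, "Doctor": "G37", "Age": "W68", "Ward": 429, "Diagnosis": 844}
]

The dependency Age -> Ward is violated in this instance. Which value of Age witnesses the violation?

W21

Age=W17: row 1 → Ward = 430 ✓
Age=W57: rows 2, 7, 12 → Ward = 436, 436, 436 ✓
Age=W72: row 3 → Ward = 432 ✓
Age=W21: rows 4, 8 → Ward takes values {430, 424} — violation
Age=W53: row 5 → Ward = 430 ✓
Age=W78: row 6 → Ward = 435 ✓
Age=W45: rows 9, 10 → Ward = 437, 437 ✓
Age=W62: row 11 → Ward = 420 ✓
Age=W11: row 13 → Ward = 434 ✓
Age=W68: rows 14, 15 → Ward = 429, 429 ✓
The only Age value with inconsistent Ward is Age=W21.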